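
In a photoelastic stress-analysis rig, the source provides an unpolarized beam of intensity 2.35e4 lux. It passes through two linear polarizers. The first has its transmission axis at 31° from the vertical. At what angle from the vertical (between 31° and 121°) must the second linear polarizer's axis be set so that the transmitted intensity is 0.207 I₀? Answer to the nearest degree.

θ ≈ 81°

Unpolarized light through the first polarizer → I₁ = ½ I₀, now polarized at 31°.
Need I₂/I₀ = 0.207, so cos²(θ − 31°) = 0.207 / 0.5 = 0.414.
θ − 31° = arccos(√0.414) = 50.0°, giving θ ≈ 31 + 50.0 = 81.0°.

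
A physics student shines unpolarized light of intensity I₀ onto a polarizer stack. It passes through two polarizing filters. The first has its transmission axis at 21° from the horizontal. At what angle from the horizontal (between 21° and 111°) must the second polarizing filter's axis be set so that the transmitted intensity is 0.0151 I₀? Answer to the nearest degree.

θ ≈ 101°

Unpolarized light through the first polarizer → I₁ = ½ I₀, now polarized at 21°.
Need I₂/I₀ = 0.0151, so cos²(θ − 21°) = 0.0151 / 0.5 = 0.0302.
θ − 21° = arccos(√0.0302) = 80.0°, giving θ ≈ 21 + 80.0 = 101.0°.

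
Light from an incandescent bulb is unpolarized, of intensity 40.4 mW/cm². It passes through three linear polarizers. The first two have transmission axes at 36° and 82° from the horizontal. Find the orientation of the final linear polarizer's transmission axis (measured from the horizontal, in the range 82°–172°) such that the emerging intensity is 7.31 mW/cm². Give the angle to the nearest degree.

θ ≈ 112°

Unpolarized light through the first polarizer → I₁ = ½ I₀, now polarized at 36°.
I₂ = I₁ cos²(82° − 36°) = 0.5 I₀ · cos²(46°) = 0.2413 I₀.
Target fraction: 7.31 / 40.4 mW/cm² = 0.1809 of I₀.
Need I₃/I₀ = 0.1809, so cos²(θ − 82°) = 0.1809 / 0.2413 = 0.7499.
θ − 82° = arccos(√0.7499) = 30.0°, giving θ ≈ 82 + 30.0 = 112.0°.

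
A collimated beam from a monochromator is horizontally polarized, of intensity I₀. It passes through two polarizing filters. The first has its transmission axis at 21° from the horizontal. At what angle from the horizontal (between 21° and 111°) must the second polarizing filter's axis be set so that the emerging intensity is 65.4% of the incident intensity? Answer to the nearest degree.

I₁ = I₀ cos²(21° − 0°) = I₀ cos²(21°) = 0.8716 I₀.
Need I₂/I₀ = 0.654, so cos²(θ − 21°) = 0.654 / 0.8716 = 0.7504.
θ − 21° = arccos(√0.7504) = 30.0°, giving θ ≈ 21 + 30.0 = 51.0°.

θ ≈ 51°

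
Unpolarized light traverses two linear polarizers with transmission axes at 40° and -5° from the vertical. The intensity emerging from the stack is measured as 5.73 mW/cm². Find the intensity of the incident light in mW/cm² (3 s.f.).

I₀ ≈ 22.9 mW/cm²

Unpolarized light through the first polarizer → I₁ = ½ I₀, now polarized at 40°.
I₂ = I₁ cos²(-5° − 40°) = 0.5 I₀ · cos²(45°) = 0.25 I₀.
So 5.73 mW/cm² = 0.25 I₀, giving I₀ = 5.73/0.25 = 22.92 mW/cm².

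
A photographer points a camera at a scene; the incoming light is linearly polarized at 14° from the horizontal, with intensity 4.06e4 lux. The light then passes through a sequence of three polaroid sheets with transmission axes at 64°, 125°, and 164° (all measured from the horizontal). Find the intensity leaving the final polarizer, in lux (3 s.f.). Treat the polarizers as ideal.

I ≈ 2380 lux

I₁ = 4.06e4 lux · cos²(50°) = 1.677e+04 lux.
I₂ = I₁ · cos²(61°) = 1.677e+04 · 0.235 = 3943 lux.
I₃ = I₂ · cos²(39°) = 3943 · 0.604 = 2381 lux.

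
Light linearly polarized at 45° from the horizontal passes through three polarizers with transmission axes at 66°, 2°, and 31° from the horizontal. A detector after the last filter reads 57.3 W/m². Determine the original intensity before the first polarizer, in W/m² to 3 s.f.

I₀ ≈ 447 W/m²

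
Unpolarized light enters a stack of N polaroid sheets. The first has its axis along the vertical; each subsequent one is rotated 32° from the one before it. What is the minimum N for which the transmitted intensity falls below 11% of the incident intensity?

First polarizer halves the unpolarized light: factor 1/2.
Each further stage multiplies by cos²(32°) = 0.7192.
After N polarizers: T = 0.5·0.7192^(N−1). Require T < 0.11 ⇒ N−1 > ln(0.11/0.5)/ln(0.7192) = 4.59, so N−1 ≥ 5 and N = 6.
Check: N=6 gives T = 0.0962 < 0.11; N=5 gives T = 0.1338.

N = 6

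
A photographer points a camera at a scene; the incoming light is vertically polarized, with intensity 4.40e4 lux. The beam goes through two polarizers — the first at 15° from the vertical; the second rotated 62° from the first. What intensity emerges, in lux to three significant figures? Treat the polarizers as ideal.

I ≈ 9050 lux

I₁ = 4.40e4 lux · cos²(15°) = 4.105e+04 lux.
I₂ = I₁ · cos²(62°) = 4.105e+04 · 0.2204 = 9048 lux.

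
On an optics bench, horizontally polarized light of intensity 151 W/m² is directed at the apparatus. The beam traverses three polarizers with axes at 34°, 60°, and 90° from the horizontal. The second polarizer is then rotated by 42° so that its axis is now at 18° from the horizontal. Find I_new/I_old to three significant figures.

Before rotation:
I₁ = I₀ cos²(34° − 0°) = I₀ cos²(34°) = 0.6873 I₀.
I₂ = I₁ cos²(60° − 34°) = 0.6873 I₀ · cos²(26°) = 0.5552 I₀.
I₃ = I₂ cos²(90° − 60°) = 0.5552 I₀ · cos²(30°) = 0.4164 I₀.
After rotation:
I₁ = I₀ cos²(34° − 0°) = I₀ cos²(34°) = 0.6873 I₀.
I₂ = I₁ cos²(18° − 34°) = 0.6873 I₀ · cos²(16°) = 0.6351 I₀.
I₃ = I₂ cos²(90° − 18°) = 0.6351 I₀ · cos²(72°) = 0.06065 I₀.
Ratio = 0.06065 / 0.4164 = 0.1456.

I_new/I_old ≈ 0.146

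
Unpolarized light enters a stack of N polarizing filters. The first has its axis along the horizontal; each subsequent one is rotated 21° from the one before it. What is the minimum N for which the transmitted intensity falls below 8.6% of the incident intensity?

First polarizer halves the unpolarized light: factor 1/2.
Each further stage multiplies by cos²(21°) = 0.8716.
After N polarizers: T = 0.5·0.8716^(N−1). Require T < 0.086 ⇒ N−1 > ln(0.086/0.5)/ln(0.8716) = 12.81, so N−1 ≥ 13 and N = 14.
Check: N=14 gives T = 0.08374 < 0.086; N=13 gives T = 0.09608.

N = 14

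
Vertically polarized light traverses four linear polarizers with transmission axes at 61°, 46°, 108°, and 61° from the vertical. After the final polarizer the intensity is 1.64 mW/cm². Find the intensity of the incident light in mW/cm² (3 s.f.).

By Malus's law, I₁ = I₀ cos²(61° − 0°) = I₀ cos²(61°) = 0.235 I₀.
I₂ = I₁ cos²(46° − 61°) = 0.235 I₀ · cos²(15°) = 0.2193 I₀.
I₃ = I₂ cos²(108° − 46°) = 0.2193 I₀ · cos²(62°) = 0.04833 I₀.
I₄ = I₃ cos²(61° − 108°) = 0.04833 I₀ · cos²(47°) = 0.02248 I₀.
So 1.64 mW/cm² = 0.02248 I₀, giving I₀ = 1.64/0.02248 = 72.95 mW/cm².

I₀ ≈ 73.0 mW/cm²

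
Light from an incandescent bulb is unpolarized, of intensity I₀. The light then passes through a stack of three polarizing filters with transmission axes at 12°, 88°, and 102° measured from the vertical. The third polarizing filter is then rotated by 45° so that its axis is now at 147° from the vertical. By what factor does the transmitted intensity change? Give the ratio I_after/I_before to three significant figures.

I_new/I_old ≈ 0.282

Before rotation:
Unpolarized light through the first polarizer → I₁ = ½ I₀, now polarized at 12°.
I₂ = I₁ cos²(88° − 12°) = 0.5 I₀ · cos²(76°) = 0.02926 I₀.
I₃ = I₂ cos²(102° − 88°) = 0.02926 I₀ · cos²(14°) = 0.02755 I₀.
After rotation:
Unpolarized light through the first polarizer → I₁ = ½ I₀, now polarized at 12°.
I₂ = I₁ cos²(88° − 12°) = 0.5 I₀ · cos²(76°) = 0.02926 I₀.
I₃ = I₂ cos²(147° − 88°) = 0.02926 I₀ · cos²(59°) = 0.007762 I₀.
Ratio = 0.007762 / 0.02755 = 0.2818.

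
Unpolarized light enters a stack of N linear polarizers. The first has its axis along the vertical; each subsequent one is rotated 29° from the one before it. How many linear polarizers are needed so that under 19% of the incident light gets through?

N = 5

First polarizer halves the unpolarized light: factor 1/2.
Each further stage multiplies by cos²(29°) = 0.765.
After N polarizers: T = 0.5·0.765^(N−1). Require T < 0.19 ⇒ N−1 > ln(0.19/0.5)/ln(0.765) = 3.61, so N−1 ≥ 4 and N = 5.
Check: N=5 gives T = 0.1712 < 0.19; N=4 gives T = 0.2238.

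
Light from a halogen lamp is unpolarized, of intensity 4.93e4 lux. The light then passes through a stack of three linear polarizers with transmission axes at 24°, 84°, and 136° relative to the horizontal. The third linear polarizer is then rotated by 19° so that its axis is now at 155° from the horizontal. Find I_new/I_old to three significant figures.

Before rotation:
Unpolarized light through the first polarizer → I₁ = ½ I₀, now polarized at 24°.
I₂ = I₁ cos²(84° − 24°) = 0.5 I₀ · cos²(60°) = 0.125 I₀.
I₃ = I₂ cos²(136° − 84°) = 0.125 I₀ · cos²(52°) = 0.04738 I₀.
After rotation:
Unpolarized light through the first polarizer → I₁ = ½ I₀, now polarized at 24°.
I₂ = I₁ cos²(84° − 24°) = 0.5 I₀ · cos²(60°) = 0.125 I₀.
I₃ = I₂ cos²(155° − 84°) = 0.125 I₀ · cos²(71°) = 0.01325 I₀.
Ratio = 0.01325 / 0.04738 = 0.2796.

I_new/I_old ≈ 0.280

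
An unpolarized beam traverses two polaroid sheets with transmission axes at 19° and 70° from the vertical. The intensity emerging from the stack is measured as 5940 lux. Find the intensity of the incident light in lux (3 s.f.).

I₀ ≈ 3.00e4 lux

Unpolarized light through the first polarizer → I₁ = ½ I₀, now polarized at 19°.
I₂ = I₁ cos²(70° − 19°) = 0.5 I₀ · cos²(51°) = 0.198 I₀.
So 5940 lux = 0.198 I₀, giving I₀ = 5940/0.198 = 3e+04 lux.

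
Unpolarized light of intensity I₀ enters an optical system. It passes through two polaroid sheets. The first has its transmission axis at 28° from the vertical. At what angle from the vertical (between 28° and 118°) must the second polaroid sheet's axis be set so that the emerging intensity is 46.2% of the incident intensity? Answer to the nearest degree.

θ ≈ 44°

Unpolarized light through the first polarizer → I₁ = ½ I₀, now polarized at 28°.
Need I₂/I₀ = 0.462, so cos²(θ − 28°) = 0.462 / 0.5 = 0.924.
θ − 28° = arccos(√0.924) = 16.0°, giving θ ≈ 28 + 16.0 = 44.0°.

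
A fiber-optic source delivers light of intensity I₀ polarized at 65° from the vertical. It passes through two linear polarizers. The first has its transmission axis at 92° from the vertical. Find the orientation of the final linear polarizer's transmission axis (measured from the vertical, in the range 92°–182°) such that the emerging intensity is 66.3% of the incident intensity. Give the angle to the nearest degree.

By Malus's law, I₁ = I₀ cos²(92° − 65°) = I₀ cos²(27°) = 0.7939 I₀.
Need I₂/I₀ = 0.663, so cos²(θ − 92°) = 0.663 / 0.7939 = 0.8351.
θ − 92° = arccos(√0.8351) = 24.0°, giving θ ≈ 92 + 24.0 = 116.0°.

θ ≈ 116°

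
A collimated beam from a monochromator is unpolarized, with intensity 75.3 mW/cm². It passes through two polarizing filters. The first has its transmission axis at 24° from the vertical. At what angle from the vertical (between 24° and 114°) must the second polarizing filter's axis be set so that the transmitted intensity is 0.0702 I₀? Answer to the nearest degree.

Unpolarized light through the first polarizer → I₁ = ½ I₀, now polarized at 24°.
Need I₂/I₀ = 0.0702, so cos²(θ − 24°) = 0.0702 / 0.5 = 0.1404.
θ − 24° = arccos(√0.1404) = 68.0°, giving θ ≈ 24 + 68.0 = 92.0°.

θ ≈ 92°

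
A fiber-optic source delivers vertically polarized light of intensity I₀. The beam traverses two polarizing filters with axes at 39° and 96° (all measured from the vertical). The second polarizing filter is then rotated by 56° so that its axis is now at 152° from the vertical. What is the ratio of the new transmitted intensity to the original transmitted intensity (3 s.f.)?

I_new/I_old ≈ 0.515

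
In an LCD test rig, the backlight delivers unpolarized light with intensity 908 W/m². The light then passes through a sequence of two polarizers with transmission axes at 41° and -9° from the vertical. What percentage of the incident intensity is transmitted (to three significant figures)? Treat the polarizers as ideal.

Unpolarized light through the first polarizer → I₁ = 908 W/m²/2 = 454 W/m², polarized at 41°.
I₂ = I₁ · cos²(50°) = 454 · 0.4132 = 187.6 W/m².
That is 20.66% of the incident intensity.

≈ 20.7%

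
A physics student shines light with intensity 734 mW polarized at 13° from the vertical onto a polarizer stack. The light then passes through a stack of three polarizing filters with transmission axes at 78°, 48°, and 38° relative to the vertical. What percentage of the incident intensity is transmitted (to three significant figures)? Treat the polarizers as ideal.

I₁ = 734 mW · cos²(65°) = 131.1 mW.
I₂ = I₁ · cos²(30°) = 131.1 · 0.75 = 98.32 mW.
I₃ = I₂ · cos²(10°) = 98.32 · 0.9698 = 95.36 mW.
That is 12.99% of the incident intensity.

≈ 13.0%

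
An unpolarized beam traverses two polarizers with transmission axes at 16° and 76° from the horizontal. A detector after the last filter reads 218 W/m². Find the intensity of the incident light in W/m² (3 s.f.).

I₀ ≈ 1740 W/m²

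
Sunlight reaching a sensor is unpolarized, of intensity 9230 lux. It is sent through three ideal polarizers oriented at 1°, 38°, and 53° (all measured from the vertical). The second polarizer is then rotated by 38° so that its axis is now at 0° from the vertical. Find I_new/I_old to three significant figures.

Before rotation:
Unpolarized light through the first polarizer → I₁ = ½ I₀, now polarized at 1°.
I₂ = I₁ cos²(38° − 1°) = 0.5 I₀ · cos²(37°) = 0.3189 I₀.
I₃ = I₂ cos²(53° − 38°) = 0.3189 I₀ · cos²(15°) = 0.2975 I₀.
After rotation:
Unpolarized light through the first polarizer → I₁ = ½ I₀, now polarized at 1°.
I₂ = I₁ cos²(0° − 1°) = 0.5 I₀ · cos²(1°) = 0.4998 I₀.
I₃ = I₂ cos²(53° − 0°) = 0.4998 I₀ · cos²(53°) = 0.181 I₀.
Ratio = 0.181 / 0.2975 = 0.6084.

I_new/I_old ≈ 0.608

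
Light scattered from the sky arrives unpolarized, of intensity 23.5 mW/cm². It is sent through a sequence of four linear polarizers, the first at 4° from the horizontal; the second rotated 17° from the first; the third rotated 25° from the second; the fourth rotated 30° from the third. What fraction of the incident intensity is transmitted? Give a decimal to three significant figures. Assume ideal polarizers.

Unpolarized light through the first polarizer → I₁ = 23.5 mW/cm²/2 = 11.75 mW/cm², polarized at 4°.
I₂ = I₁ · cos²(17°) = 11.75 · 0.9145 = 10.75 mW/cm².
I₃ = I₂ · cos²(25°) = 10.75 · 0.8214 = 8.826 mW/cm².
I₄ = I₃ · cos²(30°) = 8.826 · 0.75 = 6.62 mW/cm².
Transmitted fraction = 0.2817.

I/I₀ ≈ 0.282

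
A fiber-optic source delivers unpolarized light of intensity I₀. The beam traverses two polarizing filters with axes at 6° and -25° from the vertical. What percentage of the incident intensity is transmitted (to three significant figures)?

Unpolarized light through the first polarizer → I₁ = ½ I₀, now polarized at 6°.
I₂ = I₁ cos²(-25° − 6°) = 0.5 I₀ · cos²(31°) = 0.3674 I₀.
That is 36.74% of the incident intensity.

≈ 36.7%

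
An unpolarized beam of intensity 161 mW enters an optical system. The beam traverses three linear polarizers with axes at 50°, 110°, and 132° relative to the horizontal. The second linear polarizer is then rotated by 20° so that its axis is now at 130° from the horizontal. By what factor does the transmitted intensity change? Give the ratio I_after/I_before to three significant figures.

Before rotation:
Unpolarized light through the first polarizer → I₁ = ½ I₀, now polarized at 50°.
I₂ = I₁ cos²(110° − 50°) = 0.5 I₀ · cos²(60°) = 0.125 I₀.
I₃ = I₂ cos²(132° − 110°) = 0.125 I₀ · cos²(22°) = 0.1075 I₀.
After rotation:
Unpolarized light through the first polarizer → I₁ = ½ I₀, now polarized at 50°.
I₂ = I₁ cos²(130° − 50°) = 0.5 I₀ · cos²(80°) = 0.01508 I₀.
I₃ = I₂ cos²(132° − 130°) = 0.01508 I₀ · cos²(2°) = 0.01506 I₀.
Ratio = 0.01506 / 0.1075 = 0.1401.

I_new/I_old ≈ 0.140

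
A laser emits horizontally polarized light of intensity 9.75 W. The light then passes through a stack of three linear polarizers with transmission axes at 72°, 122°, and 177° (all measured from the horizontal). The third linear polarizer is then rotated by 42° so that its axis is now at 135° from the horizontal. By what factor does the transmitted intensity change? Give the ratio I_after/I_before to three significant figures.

I_new/I_old ≈ 2.89

Before rotation:
I₁ = I₀ cos²(72° − 0°) = I₀ cos²(72°) = 0.09549 I₀.
I₂ = I₁ cos²(122° − 72°) = 0.09549 I₀ · cos²(50°) = 0.03945 I₀.
I₃ = I₂ cos²(177° − 122°) = 0.03945 I₀ · cos²(55°) = 0.01298 I₀.
After rotation:
I₁ = I₀ cos²(72° − 0°) = I₀ cos²(72°) = 0.09549 I₀.
I₂ = I₁ cos²(122° − 72°) = 0.09549 I₀ · cos²(50°) = 0.03945 I₀.
I₃ = I₂ cos²(135° − 122°) = 0.03945 I₀ · cos²(13°) = 0.03746 I₀.
Ratio = 0.03746 / 0.01298 = 2.886.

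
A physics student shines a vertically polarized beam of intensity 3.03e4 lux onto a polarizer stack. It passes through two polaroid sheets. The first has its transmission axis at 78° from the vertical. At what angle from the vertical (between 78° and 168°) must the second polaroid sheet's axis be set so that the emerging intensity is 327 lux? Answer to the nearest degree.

θ ≈ 138°

I₁ = I₀ cos²(78° − 0°) = I₀ cos²(78°) = 0.04323 I₀.
Target fraction: 327 / 3.03e4 lux = 0.01079 of I₀.
Need I₂/I₀ = 0.01079, so cos²(θ − 78°) = 0.01079 / 0.04323 = 0.2497.
θ − 78° = arccos(√0.2497) = 60.0°, giving θ ≈ 78 + 60.0 = 138.0°.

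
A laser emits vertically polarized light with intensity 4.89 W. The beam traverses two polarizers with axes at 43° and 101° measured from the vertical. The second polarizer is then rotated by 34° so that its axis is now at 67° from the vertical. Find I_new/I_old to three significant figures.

Before rotation:
By Malus's law, I₁ = I₀ cos²(43° − 0°) = I₀ cos²(43°) = 0.5349 I₀.
I₂ = I₁ cos²(101° − 43°) = 0.5349 I₀ · cos²(58°) = 0.1502 I₀.
After rotation:
I₁ = I₀ cos²(43° − 0°) = I₀ cos²(43°) = 0.5349 I₀.
I₂ = I₁ cos²(67° − 43°) = 0.5349 I₀ · cos²(24°) = 0.4464 I₀.
Ratio = 0.4464 / 0.1502 = 2.972.

I_new/I_old ≈ 2.97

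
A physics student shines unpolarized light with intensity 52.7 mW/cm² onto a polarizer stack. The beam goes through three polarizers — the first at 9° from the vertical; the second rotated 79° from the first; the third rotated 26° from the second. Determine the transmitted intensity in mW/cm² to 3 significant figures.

I ≈ 0.775 mW/cm²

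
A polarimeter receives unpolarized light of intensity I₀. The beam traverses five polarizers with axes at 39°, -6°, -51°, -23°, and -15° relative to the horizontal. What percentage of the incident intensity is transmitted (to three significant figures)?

≈ 9.56%

Unpolarized light through the first polarizer → I₁ = ½ I₀, now polarized at 39°.
I₂ = I₁ cos²(-6° − 39°) = 0.5 I₀ · cos²(45°) = 0.25 I₀.
I₃ = I₂ cos²(-51° + 6°) = 0.25 I₀ · cos²(45°) = 0.125 I₀.
I₄ = I₃ cos²(-23° + 51°) = 0.125 I₀ · cos²(28°) = 0.09745 I₀.
I₅ = I₄ cos²(-15° + 23°) = 0.09745 I₀ · cos²(8°) = 0.09556 I₀.
That is 9.556% of the incident intensity.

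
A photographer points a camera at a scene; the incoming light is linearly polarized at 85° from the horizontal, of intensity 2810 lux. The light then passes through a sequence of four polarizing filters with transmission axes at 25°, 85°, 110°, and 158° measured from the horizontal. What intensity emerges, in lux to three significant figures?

I ≈ 64.6 lux

I₁ = 2810 lux · cos²(60°) = 702.5 lux.
I₂ = I₁ · cos²(60°) = 702.5 · 0.25 = 175.6 lux.
I₃ = I₂ · cos²(25°) = 175.6 · 0.8214 = 144.3 lux.
I₄ = I₃ · cos²(48°) = 144.3 · 0.4477 = 64.59 lux.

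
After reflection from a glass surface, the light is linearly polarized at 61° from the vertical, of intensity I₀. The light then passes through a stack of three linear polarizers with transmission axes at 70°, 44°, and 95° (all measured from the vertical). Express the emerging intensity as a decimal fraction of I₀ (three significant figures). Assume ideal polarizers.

By Malus's law, I₁ = I₀ cos²(70° − 61°) = I₀ cos²(9°) = 0.9755 I₀.
I₂ = I₁ cos²(44° − 70°) = 0.9755 I₀ · cos²(26°) = 0.7881 I₀.
I₃ = I₂ cos²(95° − 44°) = 0.7881 I₀ · cos²(51°) = 0.3121 I₀.
Transmitted fraction = 0.3121.

≈ 0.312 I₀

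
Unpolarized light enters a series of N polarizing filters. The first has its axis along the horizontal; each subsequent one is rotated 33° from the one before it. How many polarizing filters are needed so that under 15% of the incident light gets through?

N = 5

First polarizer halves the unpolarized light: factor 1/2.
Each further stage multiplies by cos²(33°) = 0.7034.
After N polarizers: T = 0.5·0.7034^(N−1). Require T < 0.15 ⇒ N−1 > ln(0.15/0.5)/ln(0.7034) = 3.42, so N−1 ≥ 4 and N = 5.
Check: N=5 gives T = 0.1224 < 0.15; N=4 gives T = 0.174.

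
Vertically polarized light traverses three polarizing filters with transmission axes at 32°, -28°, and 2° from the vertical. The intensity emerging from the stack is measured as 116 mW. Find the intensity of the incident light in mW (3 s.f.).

I₁ = I₀ cos²(32° − 0°) = I₀ cos²(32°) = 0.7192 I₀.
I₂ = I₁ cos²(-28° − 32°) = 0.7192 I₀ · cos²(60°) = 0.1798 I₀.
I₃ = I₂ cos²(2° + 28°) = 0.1798 I₀ · cos²(30°) = 0.1348 I₀.
So 116 mW = 0.1348 I₀, giving I₀ = 116/0.1348 = 860.2 mW.

I₀ ≈ 860 mW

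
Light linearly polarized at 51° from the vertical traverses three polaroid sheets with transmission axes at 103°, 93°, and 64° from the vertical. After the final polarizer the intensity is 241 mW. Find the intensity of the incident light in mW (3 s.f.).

By Malus's law, I₁ = I₀ cos²(103° − 51°) = I₀ cos²(52°) = 0.379 I₀.
I₂ = I₁ cos²(93° − 103°) = 0.379 I₀ · cos²(10°) = 0.3676 I₀.
I₃ = I₂ cos²(64° − 93°) = 0.3676 I₀ · cos²(29°) = 0.2812 I₀.
So 241 mW = 0.2812 I₀, giving I₀ = 241/0.2812 = 857 mW.

I₀ ≈ 857 mW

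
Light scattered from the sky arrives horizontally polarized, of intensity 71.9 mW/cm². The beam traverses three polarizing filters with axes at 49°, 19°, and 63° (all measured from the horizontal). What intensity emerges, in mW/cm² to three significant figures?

I₁ = 71.9 mW/cm² · cos²(49°) = 30.95 mW/cm².
I₂ = I₁ · cos²(30°) = 30.95 · 0.75 = 23.21 mW/cm².
I₃ = I₂ · cos²(44°) = 23.21 · 0.5174 = 12.01 mW/cm².

I ≈ 12.0 mW/cm²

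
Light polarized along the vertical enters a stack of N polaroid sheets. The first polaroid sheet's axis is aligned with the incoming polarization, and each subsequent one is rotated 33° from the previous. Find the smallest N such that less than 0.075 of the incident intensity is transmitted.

N = 9

First polarizer is aligned with the polarization: full transmission.
Each further stage multiplies by cos²(33°) = 0.7034.
After N polarizers: T = 0.7034^(N−1). Require T < 0.075 ⇒ N−1 > ln(0.075)/ln(0.7034) = 7.36, so N−1 ≥ 8 and N = 9.
Check: N=9 gives T = 0.0599 < 0.075; N=8 gives T = 0.08517.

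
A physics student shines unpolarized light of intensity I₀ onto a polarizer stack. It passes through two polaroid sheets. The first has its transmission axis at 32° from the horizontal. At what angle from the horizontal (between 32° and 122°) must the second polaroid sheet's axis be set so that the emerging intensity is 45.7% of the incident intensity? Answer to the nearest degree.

θ ≈ 49°

Unpolarized light through the first polarizer → I₁ = ½ I₀, now polarized at 32°.
Need I₂/I₀ = 0.457, so cos²(θ − 32°) = 0.457 / 0.5 = 0.914.
θ − 32° = arccos(√0.914) = 17.1°, giving θ ≈ 32 + 17.1 = 49.1°.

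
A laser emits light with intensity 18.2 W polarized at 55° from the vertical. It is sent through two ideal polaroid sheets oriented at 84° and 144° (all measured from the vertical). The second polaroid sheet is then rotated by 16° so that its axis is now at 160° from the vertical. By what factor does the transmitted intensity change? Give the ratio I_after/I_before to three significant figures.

Before rotation:
By Malus's law, I₁ = I₀ cos²(84° − 55°) = I₀ cos²(29°) = 0.765 I₀.
I₂ = I₁ cos²(144° − 84°) = 0.765 I₀ · cos²(60°) = 0.1912 I₀.
After rotation:
I₁ = I₀ cos²(84° − 55°) = I₀ cos²(29°) = 0.765 I₀.
I₂ = I₁ cos²(160° − 84°) = 0.765 I₀ · cos²(76°) = 0.04477 I₀.
Ratio = 0.04477 / 0.1912 = 0.2341.

I_new/I_old ≈ 0.234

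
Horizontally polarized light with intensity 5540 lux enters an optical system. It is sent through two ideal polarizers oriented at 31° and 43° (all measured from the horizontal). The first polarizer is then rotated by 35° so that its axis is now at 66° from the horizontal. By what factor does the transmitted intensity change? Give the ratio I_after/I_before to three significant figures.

I_new/I_old ≈ 0.199

Before rotation:
By Malus's law, I₁ = I₀ cos²(31° − 0°) = I₀ cos²(31°) = 0.7347 I₀.
I₂ = I₁ cos²(43° − 31°) = 0.7347 I₀ · cos²(12°) = 0.703 I₀.
After rotation:
I₁ = I₀ cos²(66° − 0°) = I₀ cos²(66°) = 0.1654 I₀.
I₂ = I₁ cos²(43° − 66°) = 0.1654 I₀ · cos²(23°) = 0.1402 I₀.
Ratio = 0.1402 / 0.703 = 0.1994.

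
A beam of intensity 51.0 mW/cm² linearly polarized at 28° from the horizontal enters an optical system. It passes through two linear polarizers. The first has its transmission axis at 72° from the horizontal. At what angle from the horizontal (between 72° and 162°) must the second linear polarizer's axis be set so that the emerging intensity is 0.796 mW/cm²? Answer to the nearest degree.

I₁ = I₀ cos²(72° − 28°) = I₀ cos²(44°) = 0.5174 I₀.
Target fraction: 0.796 / 51.0 mW/cm² = 0.01561 of I₀.
Need I₂/I₀ = 0.01561, so cos²(θ − 72°) = 0.01561 / 0.5174 = 0.03016.
θ − 72° = arccos(√0.03016) = 80.0°, giving θ ≈ 72 + 80.0 = 152.0°.

θ ≈ 152°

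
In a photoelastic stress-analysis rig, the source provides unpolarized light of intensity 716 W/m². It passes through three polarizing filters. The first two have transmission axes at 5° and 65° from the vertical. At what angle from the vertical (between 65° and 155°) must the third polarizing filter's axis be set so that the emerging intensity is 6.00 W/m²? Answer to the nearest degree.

Unpolarized light through the first polarizer → I₁ = ½ I₀, now polarized at 5°.
I₂ = I₁ cos²(65° − 5°) = 0.5 I₀ · cos²(60°) = 0.125 I₀.
Target fraction: 6.00 / 716 W/m² = 0.00838 of I₀.
Need I₃/I₀ = 0.00838, so cos²(θ − 65°) = 0.00838 / 0.125 = 0.06704.
θ − 65° = arccos(√0.06704) = 75.0°, giving θ ≈ 65 + 75.0 = 140.0°.

θ ≈ 140°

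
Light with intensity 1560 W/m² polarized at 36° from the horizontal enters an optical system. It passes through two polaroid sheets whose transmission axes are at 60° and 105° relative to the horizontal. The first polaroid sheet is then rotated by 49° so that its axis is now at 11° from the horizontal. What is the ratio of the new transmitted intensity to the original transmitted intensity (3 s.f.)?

Before rotation:
By Malus's law, I₁ = I₀ cos²(60° − 36°) = I₀ cos²(24°) = 0.8346 I₀.
I₂ = I₁ cos²(105° − 60°) = 0.8346 I₀ · cos²(45°) = 0.4173 I₀.
After rotation:
I₁ = I₀ cos²(11° − 36°) = I₀ cos²(25°) = 0.8214 I₀.
Angle between axes 1 and 2: 86°. I₂ = 0.8214 I₀ · cos²(86°) = 0.003997 I₀.
Ratio = 0.003997 / 0.4173 = 0.009578.

I_new/I_old ≈ 0.00958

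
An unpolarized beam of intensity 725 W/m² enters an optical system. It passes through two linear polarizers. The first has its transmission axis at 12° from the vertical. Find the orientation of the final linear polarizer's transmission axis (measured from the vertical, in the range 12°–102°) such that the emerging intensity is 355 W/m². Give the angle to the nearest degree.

θ ≈ 20°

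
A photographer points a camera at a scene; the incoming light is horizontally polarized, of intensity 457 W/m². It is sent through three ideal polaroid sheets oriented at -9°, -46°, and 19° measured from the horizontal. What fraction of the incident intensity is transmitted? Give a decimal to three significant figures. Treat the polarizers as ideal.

I/I₀ ≈ 0.111

By Malus's law, I₁ = 457 W/m² · cos²(9°) = 445.8 W/m².
I₂ = I₁ · cos²(37°) = 445.8 · 0.6378 = 284.4 W/m².
I₃ = I₂ · cos²(65°) = 284.4 · 0.1786 = 50.79 W/m².
Transmitted fraction = 0.1111.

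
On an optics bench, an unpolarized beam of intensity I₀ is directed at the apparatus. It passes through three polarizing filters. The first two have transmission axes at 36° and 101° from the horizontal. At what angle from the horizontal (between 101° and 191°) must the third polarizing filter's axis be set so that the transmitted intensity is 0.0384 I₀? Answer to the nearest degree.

Unpolarized light through the first polarizer → I₁ = ½ I₀, now polarized at 36°.
I₂ = I₁ cos²(101° − 36°) = 0.5 I₀ · cos²(65°) = 0.0893 I₀.
Need I₃/I₀ = 0.0384, so cos²(θ − 101°) = 0.0384 / 0.0893 = 0.43.
θ − 101° = arccos(√0.43) = 49.0°, giving θ ≈ 101 + 49.0 = 150.0°.

θ ≈ 150°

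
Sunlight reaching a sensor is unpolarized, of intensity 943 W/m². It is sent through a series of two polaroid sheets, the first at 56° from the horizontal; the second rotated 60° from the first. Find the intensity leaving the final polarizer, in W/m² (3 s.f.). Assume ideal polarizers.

I ≈ 118 W/m²

Unpolarized light through the first polarizer → I₁ = 943 W/m²/2 = 471.5 W/m², polarized at 56°.
I₂ = I₁ · cos²(60°) = 471.5 · 0.25 = 117.9 W/m².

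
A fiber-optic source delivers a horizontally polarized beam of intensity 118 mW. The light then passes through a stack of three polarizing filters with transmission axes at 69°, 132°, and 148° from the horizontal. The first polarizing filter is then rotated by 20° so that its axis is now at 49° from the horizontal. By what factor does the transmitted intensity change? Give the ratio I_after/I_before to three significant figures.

Before rotation:
I₁ = I₀ cos²(69° − 0°) = I₀ cos²(69°) = 0.1284 I₀.
I₂ = I₁ cos²(132° − 69°) = 0.1284 I₀ · cos²(63°) = 0.02647 I₀.
I₃ = I₂ cos²(148° − 132°) = 0.02647 I₀ · cos²(16°) = 0.02446 I₀.
After rotation:
I₁ = I₀ cos²(49° − 0°) = I₀ cos²(49°) = 0.4304 I₀.
I₂ = I₁ cos²(132° − 49°) = 0.4304 I₀ · cos²(83°) = 0.006393 I₀.
I₃ = I₂ cos²(148° − 132°) = 0.006393 I₀ · cos²(16°) = 0.005907 I₀.
Ratio = 0.005907 / 0.02446 = 0.2415.

I_new/I_old ≈ 0.242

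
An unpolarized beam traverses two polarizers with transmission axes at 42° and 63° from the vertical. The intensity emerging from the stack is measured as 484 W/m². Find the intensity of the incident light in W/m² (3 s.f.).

I₀ ≈ 1110 W/m²

Unpolarized light through the first polarizer → I₁ = ½ I₀, now polarized at 42°.
I₂ = I₁ cos²(63° − 42°) = 0.5 I₀ · cos²(21°) = 0.4358 I₀.
So 484 W/m² = 0.4358 I₀, giving I₀ = 484/0.4358 = 1111 W/m².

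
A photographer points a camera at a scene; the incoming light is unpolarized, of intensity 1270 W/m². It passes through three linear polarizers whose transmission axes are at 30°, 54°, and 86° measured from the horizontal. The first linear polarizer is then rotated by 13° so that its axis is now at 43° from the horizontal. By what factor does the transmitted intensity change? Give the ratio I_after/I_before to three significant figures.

I_new/I_old ≈ 1.15

Before rotation:
Unpolarized light through the first polarizer → I₁ = ½ I₀, now polarized at 30°.
I₂ = I₁ cos²(54° − 30°) = 0.5 I₀ · cos²(24°) = 0.4173 I₀.
I₃ = I₂ cos²(86° − 54°) = 0.4173 I₀ · cos²(32°) = 0.3001 I₀.
After rotation:
Unpolarized light through the first polarizer → I₁ = ½ I₀, now polarized at 43°.
I₂ = I₁ cos²(54° − 43°) = 0.5 I₀ · cos²(11°) = 0.4818 I₀.
I₃ = I₂ cos²(86° − 54°) = 0.4818 I₀ · cos²(32°) = 0.3465 I₀.
Ratio = 0.3465 / 0.3001 = 1.155.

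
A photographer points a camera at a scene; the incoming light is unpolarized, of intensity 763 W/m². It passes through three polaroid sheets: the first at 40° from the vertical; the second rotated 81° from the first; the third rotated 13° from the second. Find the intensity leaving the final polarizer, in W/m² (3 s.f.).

Unpolarized light through the first polarizer → I₁ = 763 W/m²/2 = 381.5 W/m², polarized at 40°.
I₂ = I₁ · cos²(81°) = 381.5 · 0.02447 = 9.336 W/m².
I₃ = I₂ · cos²(13°) = 9.336 · 0.9494 = 8.864 W/m².

I ≈ 8.86 W/m²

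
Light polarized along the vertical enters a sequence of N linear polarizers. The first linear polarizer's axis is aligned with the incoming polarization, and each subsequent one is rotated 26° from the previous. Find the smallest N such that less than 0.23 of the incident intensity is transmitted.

N = 8

First polarizer is aligned with the polarization: full transmission.
Each further stage multiplies by cos²(26°) = 0.8078.
After N polarizers: T = 0.8078^(N−1). Require T < 0.23 ⇒ N−1 > ln(0.23)/ln(0.8078) = 6.89, so N−1 ≥ 7 and N = 8.
Check: N=8 gives T = 0.2245 < 0.23; N=7 gives T = 0.2779.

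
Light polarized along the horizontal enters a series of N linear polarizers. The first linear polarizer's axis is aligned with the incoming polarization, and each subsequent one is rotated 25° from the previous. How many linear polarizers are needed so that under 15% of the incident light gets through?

First polarizer is aligned with the polarization: full transmission.
Each further stage multiplies by cos²(25°) = 0.8214.
After N polarizers: T = 0.8214^(N−1). Require T < 0.15 ⇒ N−1 > ln(0.15)/ln(0.8214) = 9.64, so N−1 ≥ 10 and N = 11.
Check: N=11 gives T = 0.1398 < 0.15; N=10 gives T = 0.1702.

N = 11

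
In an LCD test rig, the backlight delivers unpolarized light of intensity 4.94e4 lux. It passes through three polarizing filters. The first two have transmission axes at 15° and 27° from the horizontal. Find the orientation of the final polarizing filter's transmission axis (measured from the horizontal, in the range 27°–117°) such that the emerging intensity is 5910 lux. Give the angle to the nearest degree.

Unpolarized light through the first polarizer → I₁ = ½ I₀, now polarized at 15°.
I₂ = I₁ cos²(27° − 15°) = 0.5 I₀ · cos²(12°) = 0.4784 I₀.
Target fraction: 5910 / 4.94e4 lux = 0.1196 of I₀.
Need I₃/I₀ = 0.1196, so cos²(θ − 27°) = 0.1196 / 0.4784 = 0.2501.
θ − 27° = arccos(√0.2501) = 60.0°, giving θ ≈ 27 + 60.0 = 87.0°.

θ ≈ 87°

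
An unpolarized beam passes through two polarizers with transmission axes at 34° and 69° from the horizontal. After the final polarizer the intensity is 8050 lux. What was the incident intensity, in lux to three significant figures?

Unpolarized light through the first polarizer → I₁ = ½ I₀, now polarized at 34°.
I₂ = I₁ cos²(69° − 34°) = 0.5 I₀ · cos²(35°) = 0.3355 I₀.
So 8050 lux = 0.3355 I₀, giving I₀ = 8050/0.3355 = 2.399e+04 lux.

I₀ ≈ 2.40e4 lux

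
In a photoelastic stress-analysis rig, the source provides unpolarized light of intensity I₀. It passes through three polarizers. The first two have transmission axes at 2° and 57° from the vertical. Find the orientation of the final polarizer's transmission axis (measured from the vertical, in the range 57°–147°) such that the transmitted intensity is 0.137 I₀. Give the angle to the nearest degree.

Unpolarized light through the first polarizer → I₁ = ½ I₀, now polarized at 2°.
I₂ = I₁ cos²(57° − 2°) = 0.5 I₀ · cos²(55°) = 0.1645 I₀.
Need I₃/I₀ = 0.137, so cos²(θ − 57°) = 0.137 / 0.1645 = 0.8329.
θ − 57° = arccos(√0.8329) = 24.1°, giving θ ≈ 57 + 24.1 = 81.1°.

θ ≈ 81°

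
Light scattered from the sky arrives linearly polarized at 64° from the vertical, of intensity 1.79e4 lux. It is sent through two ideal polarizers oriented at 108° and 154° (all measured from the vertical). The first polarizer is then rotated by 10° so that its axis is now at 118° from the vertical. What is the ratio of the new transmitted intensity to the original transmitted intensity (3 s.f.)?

I_new/I_old ≈ 0.906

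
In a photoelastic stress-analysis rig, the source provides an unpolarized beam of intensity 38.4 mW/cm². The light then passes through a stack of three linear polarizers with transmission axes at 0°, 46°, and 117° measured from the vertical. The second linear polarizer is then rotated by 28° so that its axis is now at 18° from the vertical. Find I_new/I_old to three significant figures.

I_new/I_old ≈ 0.433

Before rotation:
Unpolarized light through the first polarizer → I₁ = ½ I₀, now polarized at 0°.
I₂ = I₁ cos²(46° − 0°) = 0.5 I₀ · cos²(46°) = 0.2413 I₀.
I₃ = I₂ cos²(117° − 46°) = 0.2413 I₀ · cos²(71°) = 0.02557 I₀.
After rotation:
Unpolarized light through the first polarizer → I₁ = ½ I₀, now polarized at 0°.
I₂ = I₁ cos²(18° − 0°) = 0.5 I₀ · cos²(18°) = 0.4523 I₀.
Angle between axes 2 and 3: 81°. I₃ = 0.4523 I₀ · cos²(81°) = 0.01107 I₀.
Ratio = 0.01107 / 0.02557 = 0.4328.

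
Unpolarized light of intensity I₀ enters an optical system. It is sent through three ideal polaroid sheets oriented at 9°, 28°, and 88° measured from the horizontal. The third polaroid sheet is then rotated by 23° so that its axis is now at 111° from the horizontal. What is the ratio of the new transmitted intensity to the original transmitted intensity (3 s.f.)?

I_new/I_old ≈ 0.0594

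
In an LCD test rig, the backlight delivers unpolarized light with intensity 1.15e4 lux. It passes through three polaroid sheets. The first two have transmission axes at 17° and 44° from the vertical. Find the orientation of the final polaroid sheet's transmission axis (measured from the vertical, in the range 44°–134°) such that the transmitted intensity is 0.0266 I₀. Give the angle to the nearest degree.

Unpolarized light through the first polarizer → I₁ = ½ I₀, now polarized at 17°.
I₂ = I₁ cos²(44° − 17°) = 0.5 I₀ · cos²(27°) = 0.3969 I₀.
Need I₃/I₀ = 0.0266, so cos²(θ − 44°) = 0.0266 / 0.3969 = 0.06701.
θ − 44° = arccos(√0.06701) = 75.0°, giving θ ≈ 44 + 75.0 = 119.0°.

θ ≈ 119°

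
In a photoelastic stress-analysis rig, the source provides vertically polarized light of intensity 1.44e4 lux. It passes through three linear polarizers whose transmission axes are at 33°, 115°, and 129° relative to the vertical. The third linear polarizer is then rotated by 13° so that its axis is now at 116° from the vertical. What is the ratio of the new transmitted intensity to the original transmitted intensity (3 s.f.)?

Before rotation:
I₁ = I₀ cos²(33° − 0°) = I₀ cos²(33°) = 0.7034 I₀.
I₂ = I₁ cos²(115° − 33°) = 0.7034 I₀ · cos²(82°) = 0.01362 I₀.
I₃ = I₂ cos²(129° − 115°) = 0.01362 I₀ · cos²(14°) = 0.01283 I₀.
After rotation:
I₁ = I₀ cos²(33° − 0°) = I₀ cos²(33°) = 0.7034 I₀.
I₂ = I₁ cos²(115° − 33°) = 0.7034 I₀ · cos²(82°) = 0.01362 I₀.
I₃ = I₂ cos²(116° − 115°) = 0.01362 I₀ · cos²(1°) = 0.01362 I₀.
Ratio = 0.01362 / 0.01283 = 1.062.

I_new/I_old ≈ 1.06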